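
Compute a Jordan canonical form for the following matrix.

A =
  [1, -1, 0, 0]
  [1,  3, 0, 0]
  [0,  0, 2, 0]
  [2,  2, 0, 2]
J_2(2) ⊕ J_1(2) ⊕ J_1(2)

The characteristic polynomial is
  det(x·I − A) = x^4 - 8*x^3 + 24*x^2 - 32*x + 16 = (x - 2)^4

Eigenvalues and multiplicities (the geometric multiplicity of λ is n − rank(A − λI), which equals the number of Jordan blocks for λ):
  λ = 2: algebraic multiplicity = 4, geometric multiplicity = 3

Determining the block sizes for each eigenvalue:
  λ = 2: 3 blocks summing to 4 forces exactly one block of size 2 and the rest size 1 → block sizes [2, 1, 1]

Assembling the blocks gives a Jordan form
J =
  [2, 1, 0, 0]
  [0, 2, 0, 0]
  [0, 0, 2, 0]
  [0, 0, 0, 2]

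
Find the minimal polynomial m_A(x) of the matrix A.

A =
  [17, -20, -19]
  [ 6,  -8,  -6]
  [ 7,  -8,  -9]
x^3 - 12*x - 16

The characteristic polynomial is χ_A(x) = (x - 4)*(x + 2)^2, so the eigenvalues are known. The minimal polynomial is
  m_A(x) = Π_λ (x − λ)^{k_λ}
where k_λ is the size of the *largest* Jordan block for λ (equivalently, the smallest k with (A − λI)^k v = 0 for every generalised eigenvector v of λ).

  λ = -2: largest Jordan block has size 2, contributing (x + 2)^2
  λ = 4: largest Jordan block has size 1, contributing (x − 4)

So m_A(x) = (x - 4)*(x + 2)^2 = x^3 - 12*x - 16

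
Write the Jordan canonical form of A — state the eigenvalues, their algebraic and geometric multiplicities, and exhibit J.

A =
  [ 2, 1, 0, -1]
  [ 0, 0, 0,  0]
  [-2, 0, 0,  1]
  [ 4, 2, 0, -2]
J_2(0) ⊕ J_2(0)

The characteristic polynomial is
  det(x·I − A) = x^4

Eigenvalues and multiplicities (the geometric multiplicity of λ is n − rank(A − λI), which equals the number of Jordan blocks for λ):
  λ = 0: algebraic multiplicity = 4, geometric multiplicity = 2

Determining the block sizes for each eigenvalue:
  λ = 0: with am = 4 and gm = 2, the partition is not yet determined (e.g. several partitions of 4 into 2 parts exist). Let N = A − (0)·I. Computing rank(N^1) = 2, rank(N^2) = 0; the number of blocks of size ≥ j is rank(N^{j−1}) − rank(N^j), giving [2, 2]. So we have 2 block(s) of size 2 → block sizes [2, 2]

Assembling the blocks gives a Jordan form
J =
  [0, 1, 0, 0]
  [0, 0, 0, 0]
  [0, 0, 0, 1]
  [0, 0, 0, 0]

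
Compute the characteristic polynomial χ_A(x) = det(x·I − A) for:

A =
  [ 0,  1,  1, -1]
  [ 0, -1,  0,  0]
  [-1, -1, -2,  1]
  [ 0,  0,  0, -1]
x^4 + 4*x^3 + 6*x^2 + 4*x + 1

Expanding det(x·I − A) (e.g. by cofactor expansion or by noting that A is similar to its Jordan form J, which has the same characteristic polynomial as A) gives
  χ_A(x) = x^4 + 4*x^3 + 6*x^2 + 4*x + 1
which factors as (x + 1)^4. The eigenvalues (with algebraic multiplicities) are λ = -1 with multiplicity 4.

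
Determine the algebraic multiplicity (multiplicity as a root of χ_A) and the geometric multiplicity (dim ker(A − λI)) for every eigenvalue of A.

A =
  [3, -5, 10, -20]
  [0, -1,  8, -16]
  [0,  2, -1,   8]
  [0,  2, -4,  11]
λ = 3: alg = 4, geom = 3

Step 1 — factor the characteristic polynomial to read off the algebraic multiplicities:
  χ_A(x) = (x - 3)^4

Step 2 — compute geometric multiplicities via the rank-nullity identity g(λ) = n − rank(A − λI):
  rank(A − (3)·I) = 1, so dim ker(A − (3)·I) = n − 1 = 3

Summary:
  λ = 3: algebraic multiplicity = 4, geometric multiplicity = 3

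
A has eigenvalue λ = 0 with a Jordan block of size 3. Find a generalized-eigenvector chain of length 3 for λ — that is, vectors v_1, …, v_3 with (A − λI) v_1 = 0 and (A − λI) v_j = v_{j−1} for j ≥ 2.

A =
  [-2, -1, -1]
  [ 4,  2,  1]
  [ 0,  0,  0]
A Jordan chain for λ = 0 of length 3:
v_1 = (1, -2, 0)ᵀ
v_2 = (-1, 1, 0)ᵀ
v_3 = (0, 0, 1)ᵀ

Let N = A − (0)·I. We want v_3 with N^3 v_3 = 0 but N^2 v_3 ≠ 0; then v_{j-1} := N · v_j for j = 3, …, 2.

Pick v_3 = (0, 0, 1)ᵀ.
Then v_2 = N · v_3 = (-1, 1, 0)ᵀ.
Then v_1 = N · v_2 = (1, -2, 0)ᵀ.

Sanity check: (A − (0)·I) v_1 = (0, 0, 0)ᵀ = 0. ✓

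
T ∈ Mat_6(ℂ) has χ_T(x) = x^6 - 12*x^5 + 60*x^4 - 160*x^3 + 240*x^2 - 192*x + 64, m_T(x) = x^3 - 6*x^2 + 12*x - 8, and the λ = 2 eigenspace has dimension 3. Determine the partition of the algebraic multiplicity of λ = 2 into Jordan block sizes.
Block sizes for λ = 2: [3, 2, 1]

Step 1 — from the characteristic polynomial, algebraic multiplicity of λ = 2 is 6. From dim ker(T − (2)·I) = 3, there are exactly 3 Jordan blocks for λ = 2.
Step 2 — from the minimal polynomial, the factor (x − 2)^3 tells us the largest block for λ = 2 has size 3.
Step 3 — with total size 6, 3 blocks, and largest block 3, the block sizes (in nonincreasing order) are [3, 2, 1].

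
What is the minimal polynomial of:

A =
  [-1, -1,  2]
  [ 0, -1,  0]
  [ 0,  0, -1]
x^2 + 2*x + 1

The characteristic polynomial is χ_A(x) = (x + 1)^3, so the eigenvalues are known. The minimal polynomial is
  m_A(x) = Π_λ (x − λ)^{k_λ}
where k_λ is the size of the *largest* Jordan block for λ (equivalently, the smallest k with (A − λI)^k v = 0 for every generalised eigenvector v of λ).

  λ = -1: largest Jordan block has size 2, contributing (x + 1)^2

So m_A(x) = (x + 1)^2 = x^2 + 2*x + 1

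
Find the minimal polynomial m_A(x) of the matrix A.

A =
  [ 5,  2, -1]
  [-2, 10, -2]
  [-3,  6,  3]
x^2 - 12*x + 36

The characteristic polynomial is χ_A(x) = (x - 6)^3, so the eigenvalues are known. The minimal polynomial is
  m_A(x) = Π_λ (x − λ)^{k_λ}
where k_λ is the size of the *largest* Jordan block for λ (equivalently, the smallest k with (A − λI)^k v = 0 for every generalised eigenvector v of λ).

  λ = 6: largest Jordan block has size 2, contributing (x − 6)^2

So m_A(x) = (x - 6)^2 = x^2 - 12*x + 36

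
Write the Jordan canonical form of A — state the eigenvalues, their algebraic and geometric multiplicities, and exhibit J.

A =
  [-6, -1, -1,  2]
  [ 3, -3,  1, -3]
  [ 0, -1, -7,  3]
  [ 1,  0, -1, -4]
J_2(-5) ⊕ J_2(-5)

The characteristic polynomial is
  det(x·I − A) = x^4 + 20*x^3 + 150*x^2 + 500*x + 625 = (x + 5)^4

Eigenvalues and multiplicities (the geometric multiplicity of λ is n − rank(A − λI), which equals the number of Jordan blocks for λ):
  λ = -5: algebraic multiplicity = 4, geometric multiplicity = 2

Determining the block sizes for each eigenvalue:
  λ = -5: with am = 4 and gm = 2, the partition is not yet determined (e.g. several partitions of 4 into 2 parts exist). Let N = A − (-5)·I. Computing rank(N^1) = 2, rank(N^2) = 0; the number of blocks of size ≥ j is rank(N^{j−1}) − rank(N^j), giving [2, 2]. So we have 2 block(s) of size 2 → block sizes [2, 2]

Assembling the blocks gives a Jordan form
J =
  [-5,  1,  0,  0]
  [ 0, -5,  0,  0]
  [ 0,  0, -5,  1]
  [ 0,  0,  0, -5]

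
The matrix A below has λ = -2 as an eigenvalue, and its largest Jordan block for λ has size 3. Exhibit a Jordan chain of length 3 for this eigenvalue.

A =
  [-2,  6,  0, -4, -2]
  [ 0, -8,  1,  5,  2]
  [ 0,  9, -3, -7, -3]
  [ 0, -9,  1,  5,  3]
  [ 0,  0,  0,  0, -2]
A Jordan chain for λ = -2 of length 3:
v_1 = (2, -2, 3, -3, 0)ᵀ
v_2 = (0, 1, -1, 1, 0)ᵀ
v_3 = (0, 0, 1, 0, 0)ᵀ

Let N = A − (-2)·I. We want v_3 with N^3 v_3 = 0 but N^2 v_3 ≠ 0; then v_{j-1} := N · v_j for j = 3, …, 2.

Pick v_3 = (0, 0, 1, 0, 0)ᵀ.
Then v_2 = N · v_3 = (0, 1, -1, 1, 0)ᵀ.
Then v_1 = N · v_2 = (2, -2, 3, -3, 0)ᵀ.

Sanity check: (A − (-2)·I) v_1 = (0, 0, 0, 0, 0)ᵀ = 0. ✓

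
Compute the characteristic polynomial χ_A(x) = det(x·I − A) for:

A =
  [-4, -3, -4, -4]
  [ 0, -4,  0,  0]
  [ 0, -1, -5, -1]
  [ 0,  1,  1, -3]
x^4 + 16*x^3 + 96*x^2 + 256*x + 256

Expanding det(x·I − A) (e.g. by cofactor expansion or by noting that A is similar to its Jordan form J, which has the same characteristic polynomial as A) gives
  χ_A(x) = x^4 + 16*x^3 + 96*x^2 + 256*x + 256
which factors as (x + 4)^4. The eigenvalues (with algebraic multiplicities) are λ = -4 with multiplicity 4.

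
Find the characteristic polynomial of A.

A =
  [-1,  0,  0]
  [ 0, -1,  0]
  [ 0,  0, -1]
x^3 + 3*x^2 + 3*x + 1

Expanding det(x·I − A) (e.g. by cofactor expansion or by noting that A is similar to its Jordan form J, which has the same characteristic polynomial as A) gives
  χ_A(x) = x^3 + 3*x^2 + 3*x + 1
which factors as (x + 1)^3. The eigenvalues (with algebraic multiplicities) are λ = -1 with multiplicity 3.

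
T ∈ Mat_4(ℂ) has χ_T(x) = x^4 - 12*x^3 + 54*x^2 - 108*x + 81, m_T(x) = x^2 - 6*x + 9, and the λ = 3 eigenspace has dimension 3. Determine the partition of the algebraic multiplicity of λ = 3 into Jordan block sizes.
Block sizes for λ = 3: [2, 1, 1]

Step 1 — from the characteristic polynomial, algebraic multiplicity of λ = 3 is 4. From dim ker(T − (3)·I) = 3, there are exactly 3 Jordan blocks for λ = 3.
Step 2 — from the minimal polynomial, the factor (x − 3)^2 tells us the largest block for λ = 3 has size 2.
Step 3 — with total size 4, 3 blocks, and largest block 2, the block sizes (in nonincreasing order) are [2, 1, 1].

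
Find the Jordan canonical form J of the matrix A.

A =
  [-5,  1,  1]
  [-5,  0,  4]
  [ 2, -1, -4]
J_3(-3)

The characteristic polynomial is
  det(x·I − A) = x^3 + 9*x^2 + 27*x + 27 = (x + 3)^3

Eigenvalues and multiplicities (the geometric multiplicity of λ is n − rank(A − λI), which equals the number of Jordan blocks for λ):
  λ = -3: algebraic multiplicity = 3, geometric multiplicity = 1

Determining the block sizes for each eigenvalue:
  λ = -3: one block (gm = 1), so the single block has size am = 3 → block sizes [3]

Assembling the blocks gives a Jordan form
J =
  [-3,  1,  0]
  [ 0, -3,  1]
  [ 0,  0, -3]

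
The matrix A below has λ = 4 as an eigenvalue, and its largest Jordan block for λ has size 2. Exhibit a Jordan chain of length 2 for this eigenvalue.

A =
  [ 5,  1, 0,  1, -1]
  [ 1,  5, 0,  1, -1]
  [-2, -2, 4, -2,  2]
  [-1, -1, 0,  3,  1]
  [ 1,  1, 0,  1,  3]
A Jordan chain for λ = 4 of length 2:
v_1 = (1, 1, -2, -1, 1)ᵀ
v_2 = (1, 0, 0, 0, 0)ᵀ

Let N = A − (4)·I. We want v_2 with N^2 v_2 = 0 but N^1 v_2 ≠ 0; then v_{j-1} := N · v_j for j = 2, …, 2.

Pick v_2 = (1, 0, 0, 0, 0)ᵀ.
Then v_1 = N · v_2 = (1, 1, -2, -1, 1)ᵀ.

Sanity check: (A − (4)·I) v_1 = (0, 0, 0, 0, 0)ᵀ = 0. ✓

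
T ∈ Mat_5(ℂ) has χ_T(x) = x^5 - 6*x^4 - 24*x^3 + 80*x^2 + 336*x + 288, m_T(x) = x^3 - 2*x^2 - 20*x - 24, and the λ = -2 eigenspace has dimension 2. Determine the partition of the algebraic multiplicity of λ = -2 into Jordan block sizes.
Block sizes for λ = -2: [2, 1]

Step 1 — from the characteristic polynomial, algebraic multiplicity of λ = -2 is 3. From dim ker(T − (-2)·I) = 2, there are exactly 2 Jordan blocks for λ = -2.
Step 2 — from the minimal polynomial, the factor (x + 2)^2 tells us the largest block for λ = -2 has size 2.
Step 3 — with total size 3, 2 blocks, and largest block 2, the block sizes (in nonincreasing order) are [2, 1].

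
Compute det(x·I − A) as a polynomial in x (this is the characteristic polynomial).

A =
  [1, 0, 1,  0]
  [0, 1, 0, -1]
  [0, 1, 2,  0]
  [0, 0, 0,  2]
x^4 - 6*x^3 + 13*x^2 - 12*x + 4

Expanding det(x·I − A) (e.g. by cofactor expansion or by noting that A is similar to its Jordan form J, which has the same characteristic polynomial as A) gives
  χ_A(x) = x^4 - 6*x^3 + 13*x^2 - 12*x + 4
which factors as (x - 2)^2*(x - 1)^2. The eigenvalues (with algebraic multiplicities) are λ = 1 with multiplicity 2, λ = 2 with multiplicity 2.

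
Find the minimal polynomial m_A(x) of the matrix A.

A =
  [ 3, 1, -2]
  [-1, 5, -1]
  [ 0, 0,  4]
x^3 - 12*x^2 + 48*x - 64

The characteristic polynomial is χ_A(x) = (x - 4)^3, so the eigenvalues are known. The minimal polynomial is
  m_A(x) = Π_λ (x − λ)^{k_λ}
where k_λ is the size of the *largest* Jordan block for λ (equivalently, the smallest k with (A − λI)^k v = 0 for every generalised eigenvector v of λ).

  λ = 4: largest Jordan block has size 3, contributing (x − 4)^3

So m_A(x) = (x - 4)^3 = x^3 - 12*x^2 + 48*x - 64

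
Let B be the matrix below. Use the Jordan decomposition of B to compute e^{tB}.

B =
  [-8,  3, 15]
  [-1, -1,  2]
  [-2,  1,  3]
e^{tB} =
  [3*t^2*exp(-2*t)/2 - 6*t*exp(-2*t) + exp(-2*t), 3*t*exp(-2*t), -9*t^2*exp(-2*t)/2 + 15*t*exp(-2*t)]
  [t^2*exp(-2*t)/2 - t*exp(-2*t), t*exp(-2*t) + exp(-2*t), -3*t^2*exp(-2*t)/2 + 2*t*exp(-2*t)]
  [t^2*exp(-2*t)/2 - 2*t*exp(-2*t), t*exp(-2*t), -3*t^2*exp(-2*t)/2 + 5*t*exp(-2*t) + exp(-2*t)]

Strategy: write B = P · J · P⁻¹ where J is a Jordan canonical form, so e^{tB} = P · e^{tJ} · P⁻¹, and e^{tJ} can be computed block-by-block.

B has Jordan form
J =
  [-2,  1,  0]
  [ 0, -2,  1]
  [ 0,  0, -2]
(up to reordering of blocks).

Per-block formulas:
  For a 3×3 Jordan block J_3(-2): exp(t · J_3(-2)) = e^(-2t)·(I + t·N + (t^2/2)·N^2), where N is the 3×3 nilpotent shift.

After assembling e^{tJ} and conjugating by P, we get:

e^{tB} =
  [3*t^2*exp(-2*t)/2 - 6*t*exp(-2*t) + exp(-2*t), 3*t*exp(-2*t), -9*t^2*exp(-2*t)/2 + 15*t*exp(-2*t)]
  [t^2*exp(-2*t)/2 - t*exp(-2*t), t*exp(-2*t) + exp(-2*t), -3*t^2*exp(-2*t)/2 + 2*t*exp(-2*t)]
  [t^2*exp(-2*t)/2 - 2*t*exp(-2*t), t*exp(-2*t), -3*t^2*exp(-2*t)/2 + 5*t*exp(-2*t) + exp(-2*t)]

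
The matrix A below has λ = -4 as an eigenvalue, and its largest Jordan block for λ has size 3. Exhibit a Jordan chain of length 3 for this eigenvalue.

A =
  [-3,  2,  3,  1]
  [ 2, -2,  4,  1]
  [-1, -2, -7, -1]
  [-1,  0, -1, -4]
A Jordan chain for λ = -4 of length 3:
v_1 = (1, 1, -1, 0)ᵀ
v_2 = (1, 2, -1, -1)ᵀ
v_3 = (1, 0, 0, 0)ᵀ

Let N = A − (-4)·I. We want v_3 with N^3 v_3 = 0 but N^2 v_3 ≠ 0; then v_{j-1} := N · v_j for j = 3, …, 2.

Pick v_3 = (1, 0, 0, 0)ᵀ.
Then v_2 = N · v_3 = (1, 2, -1, -1)ᵀ.
Then v_1 = N · v_2 = (1, 1, -1, 0)ᵀ.

Sanity check: (A − (-4)·I) v_1 = (0, 0, 0, 0)ᵀ = 0. ✓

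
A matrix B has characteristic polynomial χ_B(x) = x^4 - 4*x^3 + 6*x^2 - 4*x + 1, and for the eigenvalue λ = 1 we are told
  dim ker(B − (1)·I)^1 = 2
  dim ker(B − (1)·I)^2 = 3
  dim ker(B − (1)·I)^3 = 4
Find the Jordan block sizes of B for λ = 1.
Block sizes for λ = 1: [3, 1]

From the dimensions of kernels of powers, the number of Jordan blocks of size at least j is d_j − d_{j−1} where d_j = dim ker(N^j) (with d_0 = 0). Computing the differences gives [2, 1, 1].
The number of blocks of size exactly k is (#blocks of size ≥ k) − (#blocks of size ≥ k + 1), so the partition is: 1 block(s) of size 1, 1 block(s) of size 3.
In nonincreasing order the block sizes are [3, 1].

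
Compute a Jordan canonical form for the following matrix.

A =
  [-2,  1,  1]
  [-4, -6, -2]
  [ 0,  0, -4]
J_2(-4) ⊕ J_1(-4)

The characteristic polynomial is
  det(x·I − A) = x^3 + 12*x^2 + 48*x + 64 = (x + 4)^3

Eigenvalues and multiplicities (the geometric multiplicity of λ is n − rank(A − λI), which equals the number of Jordan blocks for λ):
  λ = -4: algebraic multiplicity = 3, geometric multiplicity = 2

Determining the block sizes for each eigenvalue:
  λ = -4: 2 blocks summing to 3 forces exactly one block of size 2 and the rest size 1 → block sizes [2, 1]

Assembling the blocks gives a Jordan form
J =
  [-4,  1,  0]
  [ 0, -4,  0]
  [ 0,  0, -4]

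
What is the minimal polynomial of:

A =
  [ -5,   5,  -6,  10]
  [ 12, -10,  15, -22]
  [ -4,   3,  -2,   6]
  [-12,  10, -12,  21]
x^3 - 3*x^2 + 3*x - 1

The characteristic polynomial is χ_A(x) = (x - 1)^4, so the eigenvalues are known. The minimal polynomial is
  m_A(x) = Π_λ (x − λ)^{k_λ}
where k_λ is the size of the *largest* Jordan block for λ (equivalently, the smallest k with (A − λI)^k v = 0 for every generalised eigenvector v of λ).

  λ = 1: largest Jordan block has size 3, contributing (x − 1)^3

So m_A(x) = (x - 1)^3 = x^3 - 3*x^2 + 3*x - 1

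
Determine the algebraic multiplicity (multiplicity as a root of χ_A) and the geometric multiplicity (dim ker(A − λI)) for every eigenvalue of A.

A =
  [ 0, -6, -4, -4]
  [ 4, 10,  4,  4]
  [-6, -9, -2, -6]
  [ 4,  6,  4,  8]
λ = 4: alg = 4, geom = 3

Step 1 — factor the characteristic polynomial to read off the algebraic multiplicities:
  χ_A(x) = (x - 4)^4

Step 2 — compute geometric multiplicities via the rank-nullity identity g(λ) = n − rank(A − λI):
  rank(A − (4)·I) = 1, so dim ker(A − (4)·I) = n − 1 = 3

Summary:
  λ = 4: algebraic multiplicity = 4, geometric multiplicity = 3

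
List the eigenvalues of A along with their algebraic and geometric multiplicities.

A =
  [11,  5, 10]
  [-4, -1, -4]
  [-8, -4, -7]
λ = 1: alg = 3, geom = 2

Step 1 — factor the characteristic polynomial to read off the algebraic multiplicities:
  χ_A(x) = (x - 1)^3

Step 2 — compute geometric multiplicities via the rank-nullity identity g(λ) = n − rank(A − λI):
  rank(A − (1)·I) = 1, so dim ker(A − (1)·I) = n − 1 = 2

Summary:
  λ = 1: algebraic multiplicity = 3, geometric multiplicity = 2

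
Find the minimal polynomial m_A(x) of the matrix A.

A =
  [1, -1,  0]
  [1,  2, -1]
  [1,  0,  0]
x^3 - 3*x^2 + 3*x - 1

The characteristic polynomial is χ_A(x) = (x - 1)^3, so the eigenvalues are known. The minimal polynomial is
  m_A(x) = Π_λ (x − λ)^{k_λ}
where k_λ is the size of the *largest* Jordan block for λ (equivalently, the smallest k with (A − λI)^k v = 0 for every generalised eigenvector v of λ).

  λ = 1: largest Jordan block has size 3, contributing (x − 1)^3

So m_A(x) = (x - 1)^3 = x^3 - 3*x^2 + 3*x - 1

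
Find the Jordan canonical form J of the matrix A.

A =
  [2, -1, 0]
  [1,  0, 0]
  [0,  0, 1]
J_2(1) ⊕ J_1(1)

The characteristic polynomial is
  det(x·I − A) = x^3 - 3*x^2 + 3*x - 1 = (x - 1)^3

Eigenvalues and multiplicities (the geometric multiplicity of λ is n − rank(A − λI), which equals the number of Jordan blocks for λ):
  λ = 1: algebraic multiplicity = 3, geometric multiplicity = 2

Determining the block sizes for each eigenvalue:
  λ = 1: 2 blocks summing to 3 forces exactly one block of size 2 and the rest size 1 → block sizes [2, 1]

Assembling the blocks gives a Jordan form
J =
  [1, 1, 0]
  [0, 1, 0]
  [0, 0, 1]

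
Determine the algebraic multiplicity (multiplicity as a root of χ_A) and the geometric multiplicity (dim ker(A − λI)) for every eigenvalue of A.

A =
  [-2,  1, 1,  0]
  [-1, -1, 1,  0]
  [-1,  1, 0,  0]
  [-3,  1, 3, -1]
λ = -1: alg = 4, geom = 2

Step 1 — factor the characteristic polynomial to read off the algebraic multiplicities:
  χ_A(x) = (x + 1)^4

Step 2 — compute geometric multiplicities via the rank-nullity identity g(λ) = n − rank(A − λI):
  rank(A − (-1)·I) = 2, so dim ker(A − (-1)·I) = n − 2 = 2

Summary:
  λ = -1: algebraic multiplicity = 4, geometric multiplicity = 2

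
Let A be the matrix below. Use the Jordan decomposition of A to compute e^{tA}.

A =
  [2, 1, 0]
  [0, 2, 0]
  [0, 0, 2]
e^{tA} =
  [exp(2*t), t*exp(2*t), 0]
  [0, exp(2*t), 0]
  [0, 0, exp(2*t)]

Strategy: write A = P · J · P⁻¹ where J is a Jordan canonical form, so e^{tA} = P · e^{tJ} · P⁻¹, and e^{tJ} can be computed block-by-block.

A has Jordan form
J =
  [2, 1, 0]
  [0, 2, 0]
  [0, 0, 2]
(up to reordering of blocks).

Per-block formulas:
  For a 1×1 block at λ = 2: exp(t · [2]) = [e^(2t)].
  For a 2×2 Jordan block J_2(2): exp(t · J_2(2)) = e^(2t)·(I + t·N), where N is the 2×2 nilpotent shift.

After assembling e^{tJ} and conjugating by P, we get:

e^{tA} =
  [exp(2*t), t*exp(2*t), 0]
  [0, exp(2*t), 0]
  [0, 0, exp(2*t)]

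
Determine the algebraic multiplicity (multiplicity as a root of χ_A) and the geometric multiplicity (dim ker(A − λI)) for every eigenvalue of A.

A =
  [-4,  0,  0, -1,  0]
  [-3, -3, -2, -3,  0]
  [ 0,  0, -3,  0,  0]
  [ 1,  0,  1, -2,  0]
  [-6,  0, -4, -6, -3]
λ = -3: alg = 5, geom = 3

Step 1 — factor the characteristic polynomial to read off the algebraic multiplicities:
  χ_A(x) = (x + 3)^5

Step 2 — compute geometric multiplicities via the rank-nullity identity g(λ) = n − rank(A − λI):
  rank(A − (-3)·I) = 2, so dim ker(A − (-3)·I) = n − 2 = 3

Summary:
  λ = -3: algebraic multiplicity = 5, geometric multiplicity = 3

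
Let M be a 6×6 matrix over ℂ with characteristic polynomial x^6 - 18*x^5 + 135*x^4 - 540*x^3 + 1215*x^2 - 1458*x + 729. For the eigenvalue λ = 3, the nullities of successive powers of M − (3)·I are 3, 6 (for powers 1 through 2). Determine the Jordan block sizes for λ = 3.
Block sizes for λ = 3: [2, 2, 2]

From the dimensions of kernels of powers, the number of Jordan blocks of size at least j is d_j − d_{j−1} where d_j = dim ker(N^j) (with d_0 = 0). Computing the differences gives [3, 3].
The number of blocks of size exactly k is (#blocks of size ≥ k) − (#blocks of size ≥ k + 1), so the partition is: 3 block(s) of size 2.
In nonincreasing order the block sizes are [2, 2, 2].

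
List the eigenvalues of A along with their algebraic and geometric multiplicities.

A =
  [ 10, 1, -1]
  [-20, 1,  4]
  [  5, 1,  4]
λ = 5: alg = 3, geom = 2

Step 1 — factor the characteristic polynomial to read off the algebraic multiplicities:
  χ_A(x) = (x - 5)^3

Step 2 — compute geometric multiplicities via the rank-nullity identity g(λ) = n − rank(A − λI):
  rank(A − (5)·I) = 1, so dim ker(A − (5)·I) = n − 1 = 2

Summary:
  λ = 5: algebraic multiplicity = 3, geometric multiplicity = 2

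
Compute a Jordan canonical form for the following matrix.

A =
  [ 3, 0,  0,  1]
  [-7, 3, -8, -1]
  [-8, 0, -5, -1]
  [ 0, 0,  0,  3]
J_1(-5) ⊕ J_3(3)

The characteristic polynomial is
  det(x·I − A) = x^4 - 4*x^3 - 18*x^2 + 108*x - 135 = (x - 3)^3*(x + 5)

Eigenvalues and multiplicities (the geometric multiplicity of λ is n − rank(A − λI), which equals the number of Jordan blocks for λ):
  λ = -5: algebraic multiplicity = 1, geometric multiplicity = 1
  λ = 3: algebraic multiplicity = 3, geometric multiplicity = 1

Determining the block sizes for each eigenvalue:
  λ = -5: one block (gm = 1), so the single block has size am = 1 → block sizes [1]
  λ = 3: one block (gm = 1), so the single block has size am = 3 → block sizes [3]

Assembling the blocks gives a Jordan form
J =
  [-5, 0, 0, 0]
  [ 0, 3, 1, 0]
  [ 0, 0, 3, 1]
  [ 0, 0, 0, 3]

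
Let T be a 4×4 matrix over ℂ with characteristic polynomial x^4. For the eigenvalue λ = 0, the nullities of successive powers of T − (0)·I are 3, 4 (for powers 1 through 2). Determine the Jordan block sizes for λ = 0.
Block sizes for λ = 0: [2, 1, 1]

From the dimensions of kernels of powers, the number of Jordan blocks of size at least j is d_j − d_{j−1} where d_j = dim ker(N^j) (with d_0 = 0). Computing the differences gives [3, 1].
The number of blocks of size exactly k is (#blocks of size ≥ k) − (#blocks of size ≥ k + 1), so the partition is: 2 block(s) of size 1, 1 block(s) of size 2.
In nonincreasing order the block sizes are [2, 1, 1].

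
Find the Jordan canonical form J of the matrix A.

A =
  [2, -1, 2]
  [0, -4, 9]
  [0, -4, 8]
J_3(2)

The characteristic polynomial is
  det(x·I − A) = x^3 - 6*x^2 + 12*x - 8 = (x - 2)^3

Eigenvalues and multiplicities (the geometric multiplicity of λ is n − rank(A − λI), which equals the number of Jordan blocks for λ):
  λ = 2: algebraic multiplicity = 3, geometric multiplicity = 1

Determining the block sizes for each eigenvalue:
  λ = 2: one block (gm = 1), so the single block has size am = 3 → block sizes [3]

Assembling the blocks gives a Jordan form
J =
  [2, 1, 0]
  [0, 2, 1]
  [0, 0, 2]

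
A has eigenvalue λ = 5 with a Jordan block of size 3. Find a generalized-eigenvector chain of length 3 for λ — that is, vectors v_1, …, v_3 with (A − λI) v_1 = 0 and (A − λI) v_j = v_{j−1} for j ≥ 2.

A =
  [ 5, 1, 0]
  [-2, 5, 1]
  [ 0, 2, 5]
A Jordan chain for λ = 5 of length 3:
v_1 = (-2, 0, -4)ᵀ
v_2 = (0, -2, 0)ᵀ
v_3 = (1, 0, 0)ᵀ

Let N = A − (5)·I. We want v_3 with N^3 v_3 = 0 but N^2 v_3 ≠ 0; then v_{j-1} := N · v_j for j = 3, …, 2.

Pick v_3 = (1, 0, 0)ᵀ.
Then v_2 = N · v_3 = (0, -2, 0)ᵀ.
Then v_1 = N · v_2 = (-2, 0, -4)ᵀ.

Sanity check: (A − (5)·I) v_1 = (0, 0, 0)ᵀ = 0. ✓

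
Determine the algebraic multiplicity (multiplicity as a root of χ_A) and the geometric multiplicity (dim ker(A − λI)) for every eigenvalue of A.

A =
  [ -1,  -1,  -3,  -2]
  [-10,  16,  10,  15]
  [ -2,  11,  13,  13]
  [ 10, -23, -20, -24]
λ = 1: alg = 4, geom = 2

Step 1 — factor the characteristic polynomial to read off the algebraic multiplicities:
  χ_A(x) = (x - 1)^4

Step 2 — compute geometric multiplicities via the rank-nullity identity g(λ) = n − rank(A − λI):
  rank(A − (1)·I) = 2, so dim ker(A − (1)·I) = n − 2 = 2

Summary:
  λ = 1: algebraic multiplicity = 4, geometric multiplicity = 2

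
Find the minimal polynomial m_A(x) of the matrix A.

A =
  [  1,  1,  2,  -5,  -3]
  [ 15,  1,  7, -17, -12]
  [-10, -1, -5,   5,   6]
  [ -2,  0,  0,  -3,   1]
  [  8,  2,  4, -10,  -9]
x^3 + 9*x^2 + 27*x + 27

The characteristic polynomial is χ_A(x) = (x + 3)^5, so the eigenvalues are known. The minimal polynomial is
  m_A(x) = Π_λ (x − λ)^{k_λ}
where k_λ is the size of the *largest* Jordan block for λ (equivalently, the smallest k with (A − λI)^k v = 0 for every generalised eigenvector v of λ).

  λ = -3: largest Jordan block has size 3, contributing (x + 3)^3

So m_A(x) = (x + 3)^3 = x^3 + 9*x^2 + 27*x + 27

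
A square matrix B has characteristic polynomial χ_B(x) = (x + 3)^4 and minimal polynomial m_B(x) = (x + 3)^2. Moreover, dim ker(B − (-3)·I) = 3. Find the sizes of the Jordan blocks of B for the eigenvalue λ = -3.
Block sizes for λ = -3: [2, 1, 1]

Step 1 — from the characteristic polynomial, algebraic multiplicity of λ = -3 is 4. From dim ker(B − (-3)·I) = 3, there are exactly 3 Jordan blocks for λ = -3.
Step 2 — from the minimal polynomial, the factor (x + 3)^2 tells us the largest block for λ = -3 has size 2.
Step 3 — with total size 4, 3 blocks, and largest block 2, the block sizes (in nonincreasing order) are [2, 1, 1].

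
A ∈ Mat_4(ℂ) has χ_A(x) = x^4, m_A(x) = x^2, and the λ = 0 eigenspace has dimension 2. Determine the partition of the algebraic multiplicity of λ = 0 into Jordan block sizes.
Block sizes for λ = 0: [2, 2]

Step 1 — from the characteristic polynomial, algebraic multiplicity of λ = 0 is 4. From dim ker(A − (0)·I) = 2, there are exactly 2 Jordan blocks for λ = 0.
Step 2 — from the minimal polynomial, the factor (x − 0)^2 tells us the largest block for λ = 0 has size 2.
Step 3 — with total size 4, 2 blocks, and largest block 2, the block sizes (in nonincreasing order) are [2, 2].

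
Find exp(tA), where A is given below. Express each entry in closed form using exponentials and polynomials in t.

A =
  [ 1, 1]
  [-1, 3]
e^{tA} =
  [-t*exp(2*t) + exp(2*t), t*exp(2*t)]
  [-t*exp(2*t), t*exp(2*t) + exp(2*t)]

Strategy: write A = P · J · P⁻¹ where J is a Jordan canonical form, so e^{tA} = P · e^{tJ} · P⁻¹, and e^{tJ} can be computed block-by-block.

A has Jordan form
J =
  [2, 1]
  [0, 2]
(up to reordering of blocks).

Per-block formulas:
  For a 2×2 Jordan block J_2(2): exp(t · J_2(2)) = e^(2t)·(I + t·N), where N is the 2×2 nilpotent shift.

After assembling e^{tJ} and conjugating by P, we get:

e^{tA} =
  [-t*exp(2*t) + exp(2*t), t*exp(2*t)]
  [-t*exp(2*t), t*exp(2*t) + exp(2*t)]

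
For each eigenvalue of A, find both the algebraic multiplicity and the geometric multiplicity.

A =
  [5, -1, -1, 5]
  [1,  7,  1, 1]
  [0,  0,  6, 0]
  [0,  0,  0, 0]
λ = 0: alg = 1, geom = 1; λ = 6: alg = 3, geom = 2

Step 1 — factor the characteristic polynomial to read off the algebraic multiplicities:
  χ_A(x) = x*(x - 6)^3

Step 2 — compute geometric multiplicities via the rank-nullity identity g(λ) = n − rank(A − λI):
  rank(A − (0)·I) = 3, so dim ker(A − (0)·I) = n − 3 = 1
  rank(A − (6)·I) = 2, so dim ker(A − (6)·I) = n − 2 = 2

Summary:
  λ = 0: algebraic multiplicity = 1, geometric multiplicity = 1
  λ = 6: algebraic multiplicity = 3, geometric multiplicity = 2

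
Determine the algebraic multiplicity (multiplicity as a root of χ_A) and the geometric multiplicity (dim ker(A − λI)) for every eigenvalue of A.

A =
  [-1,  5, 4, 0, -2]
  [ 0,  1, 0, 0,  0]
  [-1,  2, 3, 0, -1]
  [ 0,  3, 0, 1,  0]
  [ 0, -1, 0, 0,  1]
λ = 1: alg = 5, geom = 3

Step 1 — factor the characteristic polynomial to read off the algebraic multiplicities:
  χ_A(x) = (x - 1)^5

Step 2 — compute geometric multiplicities via the rank-nullity identity g(λ) = n − rank(A − λI):
  rank(A − (1)·I) = 2, so dim ker(A − (1)·I) = n − 2 = 3

Summary:
  λ = 1: algebraic multiplicity = 5, geometric multiplicity = 3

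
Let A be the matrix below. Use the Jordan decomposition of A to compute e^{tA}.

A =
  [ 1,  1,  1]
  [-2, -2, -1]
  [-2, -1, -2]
e^{tA} =
  [2*t*exp(-t) + exp(-t), t*exp(-t), t*exp(-t)]
  [-2*t*exp(-t), -t*exp(-t) + exp(-t), -t*exp(-t)]
  [-2*t*exp(-t), -t*exp(-t), -t*exp(-t) + exp(-t)]

Strategy: write A = P · J · P⁻¹ where J is a Jordan canonical form, so e^{tA} = P · e^{tJ} · P⁻¹, and e^{tJ} can be computed block-by-block.

A has Jordan form
J =
  [-1,  1,  0]
  [ 0, -1,  0]
  [ 0,  0, -1]
(up to reordering of blocks).

Per-block formulas:
  For a 1×1 block at λ = -1: exp(t · [-1]) = [e^(-1t)].
  For a 2×2 Jordan block J_2(-1): exp(t · J_2(-1)) = e^(-1t)·(I + t·N), where N is the 2×2 nilpotent shift.

After assembling e^{tJ} and conjugating by P, we get:

e^{tA} =
  [2*t*exp(-t) + exp(-t), t*exp(-t), t*exp(-t)]
  [-2*t*exp(-t), -t*exp(-t) + exp(-t), -t*exp(-t)]
  [-2*t*exp(-t), -t*exp(-t), -t*exp(-t) + exp(-t)]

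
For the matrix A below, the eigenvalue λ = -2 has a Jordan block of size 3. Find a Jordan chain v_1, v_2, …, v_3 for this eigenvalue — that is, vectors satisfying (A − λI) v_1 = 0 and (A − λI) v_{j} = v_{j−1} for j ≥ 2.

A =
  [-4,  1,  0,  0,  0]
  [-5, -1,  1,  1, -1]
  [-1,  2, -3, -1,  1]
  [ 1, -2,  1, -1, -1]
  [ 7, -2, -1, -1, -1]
A Jordan chain for λ = -2 of length 3:
v_1 = (-1, -2, -1, 1, 3)ᵀ
v_2 = (-2, -5, -1, 1, 7)ᵀ
v_3 = (1, 0, 0, 0, 0)ᵀ

Let N = A − (-2)·I. We want v_3 with N^3 v_3 = 0 but N^2 v_3 ≠ 0; then v_{j-1} := N · v_j for j = 3, …, 2.

Pick v_3 = (1, 0, 0, 0, 0)ᵀ.
Then v_2 = N · v_3 = (-2, -5, -1, 1, 7)ᵀ.
Then v_1 = N · v_2 = (-1, -2, -1, 1, 3)ᵀ.

Sanity check: (A − (-2)·I) v_1 = (0, 0, 0, 0, 0)ᵀ = 0. ✓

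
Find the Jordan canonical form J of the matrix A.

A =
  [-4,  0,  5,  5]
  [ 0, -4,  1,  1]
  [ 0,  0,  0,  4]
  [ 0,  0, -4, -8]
J_2(-4) ⊕ J_1(-4) ⊕ J_1(-4)

The characteristic polynomial is
  det(x·I − A) = x^4 + 16*x^3 + 96*x^2 + 256*x + 256 = (x + 4)^4

Eigenvalues and multiplicities (the geometric multiplicity of λ is n − rank(A − λI), which equals the number of Jordan blocks for λ):
  λ = -4: algebraic multiplicity = 4, geometric multiplicity = 3

Determining the block sizes for each eigenvalue:
  λ = -4: 3 blocks summing to 4 forces exactly one block of size 2 and the rest size 1 → block sizes [2, 1, 1]

Assembling the blocks gives a Jordan form
J =
  [-4,  1,  0,  0]
  [ 0, -4,  0,  0]
  [ 0,  0, -4,  0]
  [ 0,  0,  0, -4]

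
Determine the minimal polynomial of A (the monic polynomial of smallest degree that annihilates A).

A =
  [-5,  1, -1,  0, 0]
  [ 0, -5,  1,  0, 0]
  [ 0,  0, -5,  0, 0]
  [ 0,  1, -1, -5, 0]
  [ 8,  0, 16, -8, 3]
x^4 + 12*x^3 + 30*x^2 - 100*x - 375

The characteristic polynomial is χ_A(x) = (x - 3)*(x + 5)^4, so the eigenvalues are known. The minimal polynomial is
  m_A(x) = Π_λ (x − λ)^{k_λ}
where k_λ is the size of the *largest* Jordan block for λ (equivalently, the smallest k with (A − λI)^k v = 0 for every generalised eigenvector v of λ).

  λ = -5: largest Jordan block has size 3, contributing (x + 5)^3
  λ = 3: largest Jordan block has size 1, contributing (x − 3)

So m_A(x) = (x - 3)*(x + 5)^3 = x^4 + 12*x^3 + 30*x^2 - 100*x - 375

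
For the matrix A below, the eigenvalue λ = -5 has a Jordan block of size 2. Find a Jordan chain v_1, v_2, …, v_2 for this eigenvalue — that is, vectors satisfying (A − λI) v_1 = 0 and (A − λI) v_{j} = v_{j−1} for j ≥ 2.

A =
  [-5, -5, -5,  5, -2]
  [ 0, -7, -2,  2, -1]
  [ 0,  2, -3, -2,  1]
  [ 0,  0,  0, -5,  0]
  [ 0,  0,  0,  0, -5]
A Jordan chain for λ = -5 of length 2:
v_1 = (-5, -2, 2, 0, 0)ᵀ
v_2 = (0, 1, 0, 0, 0)ᵀ

Let N = A − (-5)·I. We want v_2 with N^2 v_2 = 0 but N^1 v_2 ≠ 0; then v_{j-1} := N · v_j for j = 2, …, 2.

Pick v_2 = (0, 1, 0, 0, 0)ᵀ.
Then v_1 = N · v_2 = (-5, -2, 2, 0, 0)ᵀ.

Sanity check: (A − (-5)·I) v_1 = (0, 0, 0, 0, 0)ᵀ = 0. ✓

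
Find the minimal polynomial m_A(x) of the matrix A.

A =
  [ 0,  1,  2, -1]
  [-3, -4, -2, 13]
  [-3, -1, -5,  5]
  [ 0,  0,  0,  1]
x^3 + 5*x^2 + 3*x - 9

The characteristic polynomial is χ_A(x) = (x - 1)*(x + 3)^3, so the eigenvalues are known. The minimal polynomial is
  m_A(x) = Π_λ (x − λ)^{k_λ}
where k_λ is the size of the *largest* Jordan block for λ (equivalently, the smallest k with (A − λI)^k v = 0 for every generalised eigenvector v of λ).

  λ = -3: largest Jordan block has size 2, contributing (x + 3)^2
  λ = 1: largest Jordan block has size 1, contributing (x − 1)

So m_A(x) = (x - 1)*(x + 3)^2 = x^3 + 5*x^2 + 3*x - 9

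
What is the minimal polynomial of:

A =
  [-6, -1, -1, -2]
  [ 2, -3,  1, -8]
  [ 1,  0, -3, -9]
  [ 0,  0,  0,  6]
x^4 + 6*x^3 - 24*x^2 - 224*x - 384

The characteristic polynomial is χ_A(x) = (x - 6)*(x + 4)^3, so the eigenvalues are known. The minimal polynomial is
  m_A(x) = Π_λ (x − λ)^{k_λ}
where k_λ is the size of the *largest* Jordan block for λ (equivalently, the smallest k with (A − λI)^k v = 0 for every generalised eigenvector v of λ).

  λ = -4: largest Jordan block has size 3, contributing (x + 4)^3
  λ = 6: largest Jordan block has size 1, contributing (x − 6)

So m_A(x) = (x - 6)*(x + 4)^3 = x^4 + 6*x^3 - 24*x^2 - 224*x - 384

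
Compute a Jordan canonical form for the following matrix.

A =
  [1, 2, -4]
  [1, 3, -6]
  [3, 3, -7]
J_3(-1)

The characteristic polynomial is
  det(x·I − A) = x^3 + 3*x^2 + 3*x + 1 = (x + 1)^3

Eigenvalues and multiplicities (the geometric multiplicity of λ is n − rank(A − λI), which equals the number of Jordan blocks for λ):
  λ = -1: algebraic multiplicity = 3, geometric multiplicity = 1

Determining the block sizes for each eigenvalue:
  λ = -1: one block (gm = 1), so the single block has size am = 3 → block sizes [3]

Assembling the blocks gives a Jordan form
J =
  [-1,  1,  0]
  [ 0, -1,  1]
  [ 0,  0, -1]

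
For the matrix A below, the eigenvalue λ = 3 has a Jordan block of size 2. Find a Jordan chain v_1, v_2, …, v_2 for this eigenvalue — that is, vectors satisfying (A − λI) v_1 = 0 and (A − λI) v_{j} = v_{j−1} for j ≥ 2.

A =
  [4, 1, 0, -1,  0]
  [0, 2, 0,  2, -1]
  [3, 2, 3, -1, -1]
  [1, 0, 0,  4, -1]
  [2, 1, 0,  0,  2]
A Jordan chain for λ = 3 of length 2:
v_1 = (1, 0, 3, 1, 2)ᵀ
v_2 = (1, 0, 0, 0, 0)ᵀ

Let N = A − (3)·I. We want v_2 with N^2 v_2 = 0 but N^1 v_2 ≠ 0; then v_{j-1} := N · v_j for j = 2, …, 2.

Pick v_2 = (1, 0, 0, 0, 0)ᵀ.
Then v_1 = N · v_2 = (1, 0, 3, 1, 2)ᵀ.

Sanity check: (A − (3)·I) v_1 = (0, 0, 0, 0, 0)ᵀ = 0. ✓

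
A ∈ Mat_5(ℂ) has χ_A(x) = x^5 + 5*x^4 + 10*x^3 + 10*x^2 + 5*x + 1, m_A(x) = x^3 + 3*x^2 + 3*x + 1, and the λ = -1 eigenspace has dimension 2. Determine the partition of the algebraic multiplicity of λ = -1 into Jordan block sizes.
Block sizes for λ = -1: [3, 2]

Step 1 — from the characteristic polynomial, algebraic multiplicity of λ = -1 is 5. From dim ker(A − (-1)·I) = 2, there are exactly 2 Jordan blocks for λ = -1.
Step 2 — from the minimal polynomial, the factor (x + 1)^3 tells us the largest block for λ = -1 has size 3.
Step 3 — with total size 5, 2 blocks, and largest block 3, the block sizes (in nonincreasing order) are [3, 2].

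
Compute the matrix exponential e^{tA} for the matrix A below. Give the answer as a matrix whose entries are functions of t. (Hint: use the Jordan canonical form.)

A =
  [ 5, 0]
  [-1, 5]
e^{tA} =
  [exp(5*t), 0]
  [-t*exp(5*t), exp(5*t)]

Strategy: write A = P · J · P⁻¹ where J is a Jordan canonical form, so e^{tA} = P · e^{tJ} · P⁻¹, and e^{tJ} can be computed block-by-block.

A has Jordan form
J =
  [5, 1]
  [0, 5]
(up to reordering of blocks).

Per-block formulas:
  For a 2×2 Jordan block J_2(5): exp(t · J_2(5)) = e^(5t)·(I + t·N), where N is the 2×2 nilpotent shift.

After assembling e^{tJ} and conjugating by P, we get:

e^{tA} =
  [exp(5*t), 0]
  [-t*exp(5*t), exp(5*t)]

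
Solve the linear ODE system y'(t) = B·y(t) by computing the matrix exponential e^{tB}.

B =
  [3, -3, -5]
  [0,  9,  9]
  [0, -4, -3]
e^{tB} =
  [exp(3*t), t^2*exp(3*t) - 3*t*exp(3*t), 3*t^2*exp(3*t)/2 - 5*t*exp(3*t)]
  [0, 6*t*exp(3*t) + exp(3*t), 9*t*exp(3*t)]
  [0, -4*t*exp(3*t), -6*t*exp(3*t) + exp(3*t)]

Strategy: write B = P · J · P⁻¹ where J is a Jordan canonical form, so e^{tB} = P · e^{tJ} · P⁻¹, and e^{tJ} can be computed block-by-block.

B has Jordan form
J =
  [3, 1, 0]
  [0, 3, 1]
  [0, 0, 3]
(up to reordering of blocks).

Per-block formulas:
  For a 3×3 Jordan block J_3(3): exp(t · J_3(3)) = e^(3t)·(I + t·N + (t^2/2)·N^2), where N is the 3×3 nilpotent shift.

After assembling e^{tJ} and conjugating by P, we get:

e^{tB} =
  [exp(3*t), t^2*exp(3*t) - 3*t*exp(3*t), 3*t^2*exp(3*t)/2 - 5*t*exp(3*t)]
  [0, 6*t*exp(3*t) + exp(3*t), 9*t*exp(3*t)]
  [0, -4*t*exp(3*t), -6*t*exp(3*t) + exp(3*t)]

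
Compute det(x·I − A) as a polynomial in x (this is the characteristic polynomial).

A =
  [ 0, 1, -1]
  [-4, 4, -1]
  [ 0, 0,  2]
x^3 - 6*x^2 + 12*x - 8

Expanding det(x·I − A) (e.g. by cofactor expansion or by noting that A is similar to its Jordan form J, which has the same characteristic polynomial as A) gives
  χ_A(x) = x^3 - 6*x^2 + 12*x - 8
which factors as (x - 2)^3. The eigenvalues (with algebraic multiplicities) are λ = 2 with multiplicity 3.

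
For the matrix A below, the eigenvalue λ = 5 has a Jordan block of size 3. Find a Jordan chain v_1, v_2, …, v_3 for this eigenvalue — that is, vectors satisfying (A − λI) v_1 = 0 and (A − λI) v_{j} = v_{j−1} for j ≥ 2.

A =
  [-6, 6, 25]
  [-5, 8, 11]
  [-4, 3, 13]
A Jordan chain for λ = 5 of length 3:
v_1 = (-9, -4, -3)ᵀ
v_2 = (-11, -5, -4)ᵀ
v_3 = (1, 0, 0)ᵀ

Let N = A − (5)·I. We want v_3 with N^3 v_3 = 0 but N^2 v_3 ≠ 0; then v_{j-1} := N · v_j for j = 3, …, 2.

Pick v_3 = (1, 0, 0)ᵀ.
Then v_2 = N · v_3 = (-11, -5, -4)ᵀ.
Then v_1 = N · v_2 = (-9, -4, -3)ᵀ.

Sanity check: (A − (5)·I) v_1 = (0, 0, 0)ᵀ = 0. ✓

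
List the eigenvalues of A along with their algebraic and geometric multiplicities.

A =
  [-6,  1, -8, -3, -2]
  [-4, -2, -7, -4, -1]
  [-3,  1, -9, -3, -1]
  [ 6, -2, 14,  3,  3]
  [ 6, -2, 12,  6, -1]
λ = -3: alg = 5, geom = 2

Step 1 — factor the characteristic polynomial to read off the algebraic multiplicities:
  χ_A(x) = (x + 3)^5

Step 2 — compute geometric multiplicities via the rank-nullity identity g(λ) = n − rank(A − λI):
  rank(A − (-3)·I) = 3, so dim ker(A − (-3)·I) = n − 3 = 2

Summary:
  λ = -3: algebraic multiplicity = 5, geometric multiplicity = 2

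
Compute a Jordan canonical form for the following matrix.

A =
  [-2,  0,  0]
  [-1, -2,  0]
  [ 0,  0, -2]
J_2(-2) ⊕ J_1(-2)

The characteristic polynomial is
  det(x·I − A) = x^3 + 6*x^2 + 12*x + 8 = (x + 2)^3

Eigenvalues and multiplicities (the geometric multiplicity of λ is n − rank(A − λI), which equals the number of Jordan blocks for λ):
  λ = -2: algebraic multiplicity = 3, geometric multiplicity = 2

Determining the block sizes for each eigenvalue:
  λ = -2: 2 blocks summing to 3 forces exactly one block of size 2 and the rest size 1 → block sizes [2, 1]

Assembling the blocks gives a Jordan form
J =
  [-2,  1,  0]
  [ 0, -2,  0]
  [ 0,  0, -2]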